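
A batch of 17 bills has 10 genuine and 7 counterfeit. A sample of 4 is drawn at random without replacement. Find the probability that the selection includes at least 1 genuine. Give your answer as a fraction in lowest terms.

67/68

There are C(17,4) = 2380 ways to choose the 4.
The complement is all 4 are counterfeit: C(7,4) = 35.
Probability = 1 − 35/2380 = 2345/2380 = 67/68.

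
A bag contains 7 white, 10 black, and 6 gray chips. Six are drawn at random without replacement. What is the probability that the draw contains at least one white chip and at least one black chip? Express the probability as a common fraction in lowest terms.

4344/4807

There are C(23,6) = 100947 possible draws.
By inclusion-exclusion on the complements, draws missing all white or all black: C(16,6) + C(13,6) − C(6,6) = 8008 + 1716 − 1 = 9723.
So draws with at least one of each: 100947 − 9723 = 91224, probability 91224/100947 = 4344/4807.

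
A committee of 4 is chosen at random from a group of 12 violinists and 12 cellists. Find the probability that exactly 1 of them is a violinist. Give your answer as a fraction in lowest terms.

40/161

The sample space is all 4-subsets of the 24: C(24,4) = 10626.
Selections with exactly 1 violinist: choose 1 of the 12 violinists and 3 of the 12 cellists, C(12,1)·C(12,3) = 12·220 = 2640.
Probability = 2640/10626 = 40/161.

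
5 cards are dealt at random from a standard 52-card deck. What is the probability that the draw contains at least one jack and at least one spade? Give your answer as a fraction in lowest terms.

There are C(52,5) = 2598960 possible draws.
By inclusion-exclusion on the complements, draws missing all jacks or all spades: C(48,5) + C(39,5) − C(36,5) = 1712304 + 575757 − 376992 = 1911069.
So draws with at least one of each: 2598960 − 1911069 = 687891, probability 687891/2598960 = 229297/866320.

229297/866320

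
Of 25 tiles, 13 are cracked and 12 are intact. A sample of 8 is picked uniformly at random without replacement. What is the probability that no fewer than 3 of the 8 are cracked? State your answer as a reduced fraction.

10088/10925

There are C(25,8) = 1081575 ways to choose the 8.
Count the complement (fewer than 3 cracked): C(13,0)·C(12,8) + C(13,1)·C(12,7) + C(13,2)·C(12,6) = 495 + 10296 + 72072 = 82863.
Probability = 1 − 82863/1081575 = 998712/1081575 = 10088/10925.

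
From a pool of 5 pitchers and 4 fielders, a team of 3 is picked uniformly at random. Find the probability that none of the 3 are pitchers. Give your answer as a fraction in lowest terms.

1/21

There are C(9,3) = 84 possible selections.
Selections with no pitchers (all fielders): C(4,3) = 4.
Probability = 4/84 = 1/21.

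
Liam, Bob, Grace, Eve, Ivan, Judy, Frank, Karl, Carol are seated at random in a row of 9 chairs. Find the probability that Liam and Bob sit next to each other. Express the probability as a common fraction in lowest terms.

There are 9! = 362880 arrangements.
Treat Liam and Bob as a block: 8! arrangements of the blocks × 2 orders within the block = 2·40320 = 80640.
Probability = 80640/362880 = 2/9.

2/9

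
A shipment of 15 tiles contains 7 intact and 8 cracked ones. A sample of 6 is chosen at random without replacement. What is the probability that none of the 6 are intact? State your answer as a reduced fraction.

There are C(15,6) = 5005 possible selections.
Selections with no intact (all cracked): C(8,6) = 28.
Probability = 28/5005 = 4/715.

4/715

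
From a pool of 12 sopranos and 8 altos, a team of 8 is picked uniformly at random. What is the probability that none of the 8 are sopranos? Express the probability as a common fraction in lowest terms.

There are C(20,8) = 125970 possible selections.
Selections with no sopranos (all altos): C(8,8) = 1.
Probability = 1/125970.

1/125970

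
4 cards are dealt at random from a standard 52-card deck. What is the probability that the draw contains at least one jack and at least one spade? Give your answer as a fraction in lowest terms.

52799/270725

There are C(52,4) = 270725 possible draws.
By inclusion-exclusion on the complements, draws missing all jacks or all spades: C(48,4) + C(39,4) − C(36,4) = 194580 + 82251 − 58905 = 217926.
So draws with at least one of each: 270725 − 217926 = 52799, probability 52799/270725.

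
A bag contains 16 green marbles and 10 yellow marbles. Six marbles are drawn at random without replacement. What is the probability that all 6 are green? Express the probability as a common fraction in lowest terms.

4/115

There are C(26,6) = 230230 possible selections.
Selections with all green: C(16,6) = 8008.
Probability = 8008/230230 = 4/115.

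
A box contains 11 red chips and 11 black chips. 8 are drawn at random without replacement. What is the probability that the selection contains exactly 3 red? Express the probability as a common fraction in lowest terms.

77/323

The sample space is all 8-subsets of the 22: C(22,8) = 319770.
Selections with exactly 3 red: choose 3 of the 11 red and 5 of the 11 black, C(11,3)·C(11,5) = 165·462 = 76230.
Probability = 76230/319770 = 77/323.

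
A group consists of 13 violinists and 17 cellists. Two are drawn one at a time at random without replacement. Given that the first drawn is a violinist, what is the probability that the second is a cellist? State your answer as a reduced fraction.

17/29

After removing one violinist, 29 remain: 12 violinists and 17 cellists.
So the probability the next is a cellist is 17/29.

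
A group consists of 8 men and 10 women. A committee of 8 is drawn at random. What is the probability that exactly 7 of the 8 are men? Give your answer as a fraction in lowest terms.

40/21879

Total number of selections: C(18,8) = 43758.
Selections with exactly 7 men: choose 7 of the 8 men and 1 of the 10 women, C(8,7)·C(10,1) = 8·10 = 80.
Probability = 80/43758 = 40/21879.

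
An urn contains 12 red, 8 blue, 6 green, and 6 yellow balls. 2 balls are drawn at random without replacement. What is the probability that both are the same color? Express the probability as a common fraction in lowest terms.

There are C(32,2) = 496 ways to draw 2 balls.
All same color: C(12,2) + C(8,2) + C(6,2) + C(6,2) = 66 + 28 + 15 + 15 = 124.
Probability = 124/496 = 1/4.

1/4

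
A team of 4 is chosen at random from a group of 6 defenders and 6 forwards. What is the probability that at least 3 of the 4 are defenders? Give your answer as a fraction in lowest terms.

There are C(12,4) = 495 ways to choose the 4.
Favorable selections (at least 3 defenders): C(6,3)·C(6,1) + C(6,4)·C(6,0) = 120 + 15 = 135.
Probability = 135/495 = 3/11.

3/11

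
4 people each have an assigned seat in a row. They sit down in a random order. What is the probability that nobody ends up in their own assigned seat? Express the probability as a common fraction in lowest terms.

3/8

There are 4! = 24 seatings.
By inclusion-exclusion, seatings with no fixed points: C(4,0)·4! − C(4,1)·3! + C(4,2)·2! − C(4,3)·1! + C(4,4)·0! = 9.
Probability = 9/24 = 3/8.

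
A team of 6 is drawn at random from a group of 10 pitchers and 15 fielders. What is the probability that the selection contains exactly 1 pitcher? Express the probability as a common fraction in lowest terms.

Total number of selections: C(25,6) = 177100.
Selections with exactly 1 pitcher: choose 1 of the 10 pitchers and 5 of the 15 fielders, C(10,1)·C(15,5) = 10·3003 = 30030.
Probability = 30030/177100 = 39/230.

39/230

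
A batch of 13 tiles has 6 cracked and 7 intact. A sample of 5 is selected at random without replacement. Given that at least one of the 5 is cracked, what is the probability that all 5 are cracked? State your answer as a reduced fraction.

Work in counts. Selections with at least one cracked: C(13,5) − C(7,5) = 1287 − 21 = 1266.
Of those, selections where all 5 are cracked: C(6,5) = 6.
Conditional probability = 6/1266 = 1/211.

1/211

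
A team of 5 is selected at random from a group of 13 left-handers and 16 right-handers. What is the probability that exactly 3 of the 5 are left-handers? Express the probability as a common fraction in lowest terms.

176/609

There are C(29,5) = 118755 ways to choose 5 from 29.
Selections with exactly 3 left-handers: choose 3 of the 13 left-handers and 2 of the 16 right-handers, C(13,3)·C(16,2) = 286·120 = 34320.
Probability = 34320/118755 = 176/609.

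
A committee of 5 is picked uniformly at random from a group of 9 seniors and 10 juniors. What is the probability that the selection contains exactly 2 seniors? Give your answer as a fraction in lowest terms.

The sample space is all 5-subsets of the 19: C(19,5) = 11628.
Selections with exactly 2 seniors: choose 2 of the 9 seniors and 3 of the 10 juniors, C(9,2)·C(10,3) = 36·120 = 4320.
Probability = 4320/11628 = 120/323.

120/323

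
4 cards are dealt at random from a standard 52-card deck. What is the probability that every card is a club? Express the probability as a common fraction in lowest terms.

11/4165

There are C(52,4) = 270725 possible 4-card hands.
Hands that are all clubs: C(13,4) = 715.
Probability = 715/270725 = 11/4165.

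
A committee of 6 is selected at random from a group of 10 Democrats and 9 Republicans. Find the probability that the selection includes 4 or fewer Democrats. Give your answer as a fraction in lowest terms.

587/646

There are C(19,6) = 27132 ways to choose the 6.
Favorable selections (4 or fewer Democrats): C(10,0)·C(9,6) + C(10,1)·C(9,5) + C(10,2)·C(9,4) + C(10,3)·C(9,3) + C(10,4)·C(9,2) = 84 + 1260 + 5670 + 10080 + 7560 = 24654.
Probability = 24654/27132 = 587/646.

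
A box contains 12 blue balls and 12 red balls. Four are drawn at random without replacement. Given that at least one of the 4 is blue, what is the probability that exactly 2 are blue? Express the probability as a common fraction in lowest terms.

132/307

Work in counts. Selections with at least one blue: C(24,4) − C(12,4) = 10626 − 495 = 10131.
Of those, selections where exactly 2 are blue: C(12,2)·C(12,2) = 66·66 = 4356.
Conditional probability = 4356/10131 = 132/307.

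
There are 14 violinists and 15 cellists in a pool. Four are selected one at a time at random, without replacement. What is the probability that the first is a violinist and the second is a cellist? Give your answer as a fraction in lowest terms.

Multiply the conditional probabilities at each draw: 14/29 · 15/28 = 210/812 = 15/58.

15/58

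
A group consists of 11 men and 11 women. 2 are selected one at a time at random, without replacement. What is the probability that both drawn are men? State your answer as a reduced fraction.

5/21

Multiply the conditional probabilities at each draw: 11/22 · 10/21 = 110/462 = 5/21.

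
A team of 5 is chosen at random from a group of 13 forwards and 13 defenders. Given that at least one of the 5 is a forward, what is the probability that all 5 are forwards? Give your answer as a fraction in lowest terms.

9/451

Work in counts. Selections with at least one forward: C(26,5) − C(13,5) = 65780 − 1287 = 64493.
Of those, selections where all 5 are forwards: C(13,5) = 1287.
Conditional probability = 1287/64493 = 9/451.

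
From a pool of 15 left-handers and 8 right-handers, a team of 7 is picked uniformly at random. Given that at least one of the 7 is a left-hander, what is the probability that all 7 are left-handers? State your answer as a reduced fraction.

Work in counts. Selections with at least one left-hander: C(23,7) − C(8,7) = 245157 − 8 = 245149.
Of those, selections where all 7 are left-handers: C(15,7) = 6435.
Conditional probability = 6435/245149.

6435/245149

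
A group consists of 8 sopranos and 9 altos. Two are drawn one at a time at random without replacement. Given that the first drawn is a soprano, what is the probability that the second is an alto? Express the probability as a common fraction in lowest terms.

After removing one soprano, 16 remain: 7 sopranos and 9 altos.
So the probability the next is an alto is 9/16.

9/16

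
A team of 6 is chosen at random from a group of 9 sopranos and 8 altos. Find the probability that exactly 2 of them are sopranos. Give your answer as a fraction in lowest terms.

45/221

There are C(17,6) = 12376 ways to choose 6 from 17.
Selections with exactly 2 sopranos: choose 2 of the 9 sopranos and 4 of the 8 altos, C(9,2)·C(8,4) = 36·70 = 2520.
Probability = 2520/12376 = 45/221.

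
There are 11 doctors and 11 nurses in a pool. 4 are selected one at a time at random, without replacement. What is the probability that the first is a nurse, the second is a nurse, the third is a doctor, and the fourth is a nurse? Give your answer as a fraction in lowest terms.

Multiply the conditional probabilities at each draw: 11/22 · 10/21 · 11/20 · 9/19 = 10890/175560 = 33/532.

33/532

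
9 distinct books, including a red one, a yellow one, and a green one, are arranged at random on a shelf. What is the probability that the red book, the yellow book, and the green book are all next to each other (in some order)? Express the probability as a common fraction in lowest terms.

1/12

There are 9! = 362880 arrangements.
Treat the three as one block: 7! placements × 3! orders within the block = 5040·6 = 30240.
Probability = 30240/362880 = 1/12.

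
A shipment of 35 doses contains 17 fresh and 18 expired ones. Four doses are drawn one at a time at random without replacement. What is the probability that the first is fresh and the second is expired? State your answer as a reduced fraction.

Multiply the conditional probabilities at each draw: 17/35 · 18/34 = 306/1190 = 9/35.

9/35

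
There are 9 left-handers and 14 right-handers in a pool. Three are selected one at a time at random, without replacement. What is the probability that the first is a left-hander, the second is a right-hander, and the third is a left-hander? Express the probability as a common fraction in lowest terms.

24/253

Multiply the conditional probabilities at each draw: 9/23 · 14/22 · 8/21 = 1008/10626 = 24/253.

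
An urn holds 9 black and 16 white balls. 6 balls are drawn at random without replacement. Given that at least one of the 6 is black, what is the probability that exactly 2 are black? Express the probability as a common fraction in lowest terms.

260/671

Work in counts. Selections with at least one black: C(25,6) − C(16,6) = 177100 − 8008 = 169092.
Of those, selections where exactly 2 are black: C(9,2)·C(16,4) = 36·1820 = 65520.
Conditional probability = 65520/169092 = 260/671.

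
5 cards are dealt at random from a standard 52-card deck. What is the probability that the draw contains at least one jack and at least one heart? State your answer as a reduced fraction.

There are C(52,5) = 2598960 possible draws.
By inclusion-exclusion on the complements, draws missing all jacks or all hearts: C(48,5) + C(39,5) − C(36,5) = 1712304 + 575757 − 376992 = 1911069.
So draws with at least one of each: 2598960 − 1911069 = 687891, probability 687891/2598960 = 229297/866320.

229297/866320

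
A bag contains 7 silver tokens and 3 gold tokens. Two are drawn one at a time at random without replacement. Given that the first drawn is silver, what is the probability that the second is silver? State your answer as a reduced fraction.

2/3

After removing one silver, 9 remain: 6 silver and 3 gold.
So the probability the next is silver is 6/9 = 2/3.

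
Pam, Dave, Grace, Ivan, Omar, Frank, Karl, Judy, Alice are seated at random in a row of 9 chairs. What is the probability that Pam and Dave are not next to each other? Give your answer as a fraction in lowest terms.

There are 9! = 362880 arrangements.
Arrangements with Pam and Dave adjacent: 2·8! = 80640.
So not adjacent: 362880 − 80640 = 282240, probability 282240/362880 = 7/9.

7/9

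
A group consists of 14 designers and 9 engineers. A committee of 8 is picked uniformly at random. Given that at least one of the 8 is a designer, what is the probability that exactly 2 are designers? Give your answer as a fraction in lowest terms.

Work in counts. Selections with at least one designer: C(23,8) − C(9,8) = 490314 − 9 = 490305.
Of those, selections where exactly 2 are designers: C(14,2)·C(9,6) = 91·84 = 7644.
Conditional probability = 7644/490305 = 2548/163435.

2548/163435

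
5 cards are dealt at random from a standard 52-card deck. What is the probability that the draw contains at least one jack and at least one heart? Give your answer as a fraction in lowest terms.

There are C(52,5) = 2598960 possible draws.
By inclusion-exclusion on the complements, draws missing all jacks or all hearts: C(48,5) + C(39,5) − C(36,5) = 1712304 + 575757 − 376992 = 1911069.
So draws with at least one of each: 2598960 − 1911069 = 687891, probability 687891/2598960 = 229297/866320.

229297/866320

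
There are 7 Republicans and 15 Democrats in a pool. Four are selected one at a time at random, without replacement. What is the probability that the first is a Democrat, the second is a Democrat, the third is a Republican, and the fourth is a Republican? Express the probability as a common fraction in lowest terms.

Multiply the conditional probabilities at each draw: 15/22 · 14/21 · 7/20 · 6/19 = 8820/175560 = 21/418.

21/418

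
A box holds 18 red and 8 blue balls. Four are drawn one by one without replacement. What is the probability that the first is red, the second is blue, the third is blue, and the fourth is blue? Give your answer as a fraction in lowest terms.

Multiply the conditional probabilities at each draw: 18/26 · 8/25 · 7/24 · 6/23 = 6048/358800 = 126/7475.

126/7475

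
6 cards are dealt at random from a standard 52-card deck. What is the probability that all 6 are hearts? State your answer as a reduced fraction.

33/391510

There are C(52,6) = 20358520 possible 6-card hands.
Hands that are all hearts: C(13,6) = 1716.
Probability = 1716/20358520 = 33/391510.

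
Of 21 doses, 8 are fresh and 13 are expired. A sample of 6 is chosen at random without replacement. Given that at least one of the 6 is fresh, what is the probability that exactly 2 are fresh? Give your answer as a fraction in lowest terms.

5005/13137

Work in counts. Selections with at least one fresh: C(21,6) − C(13,6) = 54264 − 1716 = 52548.
Of those, selections where exactly 2 are fresh: C(8,2)·C(13,4) = 28·715 = 20020.
Conditional probability = 20020/52548 = 5005/13137.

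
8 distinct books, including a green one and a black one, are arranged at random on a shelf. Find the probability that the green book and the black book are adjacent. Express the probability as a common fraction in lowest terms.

There are 8! = 40320 arrangements.
Treat the green book and the black book as a block: 7! arrangements of the blocks × 2 orders within the block = 2·5040 = 10080.
Probability = 10080/40320 = 1/4.

1/4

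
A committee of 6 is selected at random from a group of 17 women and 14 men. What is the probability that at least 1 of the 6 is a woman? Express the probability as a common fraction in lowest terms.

Total selections: C(31,6) = 736281.
The complement is all 6 are men: C(14,6) = 3003.
Probability = 1 − 3003/736281 = 733278/736281 = 2686/2697.

2686/2697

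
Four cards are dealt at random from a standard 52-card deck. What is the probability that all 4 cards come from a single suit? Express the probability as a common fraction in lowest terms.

44/4165

There are C(52,4) = 270725 possible 4-card hands.
Hands of one suit: 4 suits × C(13,4) = 4·715 = 2860.
Probability = 2860/270725 = 44/4165.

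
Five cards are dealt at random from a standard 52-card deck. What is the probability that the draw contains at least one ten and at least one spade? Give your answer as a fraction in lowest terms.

There are C(52,5) = 2598960 possible draws.
By inclusion-exclusion on the complements, draws missing all tens or all spades: C(48,5) + C(39,5) − C(36,5) = 1712304 + 575757 − 376992 = 1911069.
So draws with at least one of each: 2598960 − 1911069 = 687891, probability 687891/2598960 = 229297/866320.

229297/866320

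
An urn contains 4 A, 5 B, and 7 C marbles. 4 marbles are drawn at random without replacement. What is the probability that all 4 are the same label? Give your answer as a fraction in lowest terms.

There are C(16,4) = 1820 ways to draw 4 marbles.
All same label: C(4,4) + C(5,4) + C(7,4) = 1 + 5 + 35 = 41.
Probability = 41/1820.

41/1820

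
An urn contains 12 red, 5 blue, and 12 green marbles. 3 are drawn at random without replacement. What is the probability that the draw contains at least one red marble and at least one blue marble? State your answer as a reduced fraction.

65/203

There are C(29,3) = 3654 possible draws.
By inclusion-exclusion on the complements, draws missing all red or all blue: C(17,3) + C(24,3) − C(12,3) = 680 + 2024 − 220 = 2484.
So draws with at least one of each: 3654 − 2484 = 1170, probability 1170/3654 = 65/203.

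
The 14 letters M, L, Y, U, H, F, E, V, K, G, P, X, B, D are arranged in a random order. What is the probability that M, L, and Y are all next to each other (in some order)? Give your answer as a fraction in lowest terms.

There are 14! = 87178291200 arrangements.
Treat the three as one block: 12! placements × 3! orders within the block = 479001600·6 = 2874009600.
Probability = 2874009600/87178291200 = 3/91.

3/91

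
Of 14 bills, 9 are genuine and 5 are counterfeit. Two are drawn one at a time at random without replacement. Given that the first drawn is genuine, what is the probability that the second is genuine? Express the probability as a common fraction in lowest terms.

After removing one genuine, 13 remain: 8 genuine and 5 counterfeit.
So the probability the next is genuine is 8/13.

8/13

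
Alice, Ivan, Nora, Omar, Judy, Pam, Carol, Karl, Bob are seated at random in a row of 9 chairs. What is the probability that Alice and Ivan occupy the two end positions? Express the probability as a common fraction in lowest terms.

1/36

There are 9! = 362880 arrangements.
Place Alice and Ivan at the ends in 2 ways, arrange the remaining 7 in 7! = 5040 ways: 2·5040 = 10080.
Probability = 10080/362880 = 1/36.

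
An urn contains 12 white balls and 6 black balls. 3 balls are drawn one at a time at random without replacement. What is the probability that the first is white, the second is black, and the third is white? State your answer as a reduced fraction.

Multiply the conditional probabilities at each draw: 12/18 · 6/17 · 11/16 = 792/4896 = 11/68.

11/68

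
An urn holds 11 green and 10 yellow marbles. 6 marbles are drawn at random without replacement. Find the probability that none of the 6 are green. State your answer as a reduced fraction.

There are C(21,6) = 54264 possible selections.
Selections with no green (all yellow): C(10,6) = 210.
Probability = 210/54264 = 5/1292.

5/1292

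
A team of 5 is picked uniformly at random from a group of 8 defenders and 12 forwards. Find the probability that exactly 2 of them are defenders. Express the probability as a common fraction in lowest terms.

385/969

The sample space is all 5-subsets of the 20: C(20,5) = 15504.
Selections with exactly 2 defenders: choose 2 of the 8 defenders and 3 of the 12 forwards, C(8,2)·C(12,3) = 28·220 = 6160.
Probability = 6160/15504 = 385/969.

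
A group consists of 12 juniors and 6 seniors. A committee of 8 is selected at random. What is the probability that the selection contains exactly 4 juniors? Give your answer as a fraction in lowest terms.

There are C(18,8) = 43758 ways to choose 8 from 18.
Selections with exactly 4 juniors: choose 4 of the 12 juniors and 4 of the 6 seniors, C(12,4)·C(6,4) = 495·15 = 7425.
Probability = 7425/43758 = 75/442.

75/442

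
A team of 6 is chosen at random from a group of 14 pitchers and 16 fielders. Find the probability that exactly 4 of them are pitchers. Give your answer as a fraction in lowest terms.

88/435

The sample space is all 6-subsets of the 30: C(30,6) = 593775.
Selections with exactly 4 pitchers: choose 4 of the 14 pitchers and 2 of the 16 fielders, C(14,4)·C(16,2) = 1001·120 = 120120.
Probability = 120120/593775 = 88/435.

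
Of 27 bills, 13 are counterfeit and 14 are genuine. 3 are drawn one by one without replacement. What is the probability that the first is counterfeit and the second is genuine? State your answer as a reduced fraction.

7/27

Multiply the conditional probabilities at each draw: 13/27 · 14/26 = 182/702 = 7/27.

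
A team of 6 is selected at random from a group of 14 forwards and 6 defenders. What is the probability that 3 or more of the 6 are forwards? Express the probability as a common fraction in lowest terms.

Total selections: C(20,6) = 38760.
Count the complement (fewer than 3 forwards): C(14,0)·C(6,6) + C(14,1)·C(6,5) + C(14,2)·C(6,4) = 1 + 84 + 1365 = 1450.
Probability = 1 − 1450/38760 = 37310/38760 = 3731/3876.

3731/3876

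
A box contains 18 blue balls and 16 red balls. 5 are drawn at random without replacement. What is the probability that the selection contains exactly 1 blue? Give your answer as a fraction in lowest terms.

There are C(34,5) = 278256 ways to choose 5 from 34.
Selections with exactly 1 blue: choose 1 of the 18 blue and 4 of the 16 red, C(18,1)·C(16,4) = 18·1820 = 32760.
Probability = 32760/278256 = 1365/11594.

1365/11594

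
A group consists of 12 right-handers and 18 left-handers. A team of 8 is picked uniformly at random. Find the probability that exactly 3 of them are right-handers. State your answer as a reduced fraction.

41888/130065

Total number of selections: C(30,8) = 5852925.
Selections with exactly 3 right-handers: choose 3 of the 12 right-handers and 5 of the 18 left-handers, C(12,3)·C(18,5) = 220·8568 = 1884960.
Probability = 1884960/5852925 = 41888/130065.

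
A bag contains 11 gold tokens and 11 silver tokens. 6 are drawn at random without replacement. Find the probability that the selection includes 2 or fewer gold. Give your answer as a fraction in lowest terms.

718/2261

Total selections: C(22,6) = 74613.
Favorable selections (2 or fewer gold): C(11,0)·C(11,6) + C(11,1)·C(11,5) + C(11,2)·C(11,4) = 462 + 5082 + 18150 = 23694.
Probability = 23694/74613 = 718/2261.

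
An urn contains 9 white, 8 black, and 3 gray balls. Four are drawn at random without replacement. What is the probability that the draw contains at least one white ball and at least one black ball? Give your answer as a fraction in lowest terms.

268/323

There are C(20,4) = 4845 possible draws.
By inclusion-exclusion on the complements, draws missing all white or all black: C(11,4) + C(12,4) − C(3,4) = 330 + 495 − 0 = 825.
So draws with at least one of each: 4845 − 825 = 4020, probability 4020/4845 = 268/323.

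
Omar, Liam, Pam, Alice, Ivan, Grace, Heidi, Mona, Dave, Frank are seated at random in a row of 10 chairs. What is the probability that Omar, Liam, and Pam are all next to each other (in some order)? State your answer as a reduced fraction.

There are 10! = 3628800 arrangements.
Treat the three as one block: 8! placements × 3! orders within the block = 40320·6 = 241920.
Probability = 241920/3628800 = 1/15.

1/15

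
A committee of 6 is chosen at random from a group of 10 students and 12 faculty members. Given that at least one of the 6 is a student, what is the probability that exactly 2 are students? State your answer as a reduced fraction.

Work in counts. Selections with at least one student: C(22,6) − C(12,6) = 74613 − 924 = 73689.
Of those, selections where exactly 2 are students: C(10,2)·C(12,4) = 45·495 = 22275.
Conditional probability = 22275/73689 = 675/2233.

675/2233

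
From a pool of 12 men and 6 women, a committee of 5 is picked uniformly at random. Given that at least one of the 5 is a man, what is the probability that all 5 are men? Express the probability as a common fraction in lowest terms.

132/1427

Work in counts. Selections with at least one man: C(18,5) − C(6,5) = 8568 − 6 = 8562.
Of those, selections where all 5 are men: C(12,5) = 792.
Conditional probability = 792/8562 = 132/1427.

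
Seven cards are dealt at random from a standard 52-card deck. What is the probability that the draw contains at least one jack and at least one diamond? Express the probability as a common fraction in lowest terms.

53122231/133784560

There are C(52,7) = 133784560 possible draws.
By inclusion-exclusion on the complements, draws missing all jacks or all diamonds: C(48,7) + C(39,7) − C(36,7) = 73629072 + 15380937 − 8347680 = 80662329.
So draws with at least one of each: 133784560 − 80662329 = 53122231, probability 53122231/133784560.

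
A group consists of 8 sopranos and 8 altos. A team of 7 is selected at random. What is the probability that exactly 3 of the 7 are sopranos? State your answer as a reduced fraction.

The sample space is all 7-subsets of the 16: C(16,7) = 11440.
Selections with exactly 3 sopranos: choose 3 of the 8 sopranos and 4 of the 8 altos, C(8,3)·C(8,4) = 56·70 = 3920.
Probability = 3920/11440 = 49/143.

49/143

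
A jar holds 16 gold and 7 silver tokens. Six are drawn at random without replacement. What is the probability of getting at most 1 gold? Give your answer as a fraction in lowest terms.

Total selections: C(23,6) = 100947.
Favorable selections (at most 1 gold): C(16,0)·C(7,6) + C(16,1)·C(7,5) = 7 + 336 = 343.
Probability = 343/100947 = 49/14421.

49/14421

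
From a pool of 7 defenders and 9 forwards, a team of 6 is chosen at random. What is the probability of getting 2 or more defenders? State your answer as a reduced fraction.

Total selections: C(16,6) = 8008.
Favorable selections (2 or more defenders): C(7,2)·C(9,4) + C(7,3)·C(9,3) + C(7,4)·C(9,2) + C(7,5)·C(9,1) + C(7,6)·C(9,0) = 2646 + 2940 + 1260 + 189 + 7 = 7042.
Probability = 7042/8008 = 503/572.

503/572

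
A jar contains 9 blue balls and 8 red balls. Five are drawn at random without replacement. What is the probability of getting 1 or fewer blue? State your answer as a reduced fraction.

There are C(17,5) = 6188 ways to choose the 5.
Favorable selections (1 or fewer blue): C(9,0)·C(8,5) + C(9,1)·C(8,4) = 56 + 630 = 686.
Probability = 686/6188 = 49/442.

49/442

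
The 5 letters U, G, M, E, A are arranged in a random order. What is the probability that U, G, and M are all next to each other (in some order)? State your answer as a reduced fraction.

3/10

There are 5! = 120 arrangements.
Treat the three as one block: 3! placements × 3! orders within the block = 6·6 = 36.
Probability = 36/120 = 3/10.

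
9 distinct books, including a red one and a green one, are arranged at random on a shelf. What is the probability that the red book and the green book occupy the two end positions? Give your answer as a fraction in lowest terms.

1/36

There are 9! = 362880 arrangements.
Place the red book and the green book at the ends in 2 ways, arrange the remaining 7 in 7! = 5040 ways: 2·5040 = 10080.
Probability = 10080/362880 = 1/36.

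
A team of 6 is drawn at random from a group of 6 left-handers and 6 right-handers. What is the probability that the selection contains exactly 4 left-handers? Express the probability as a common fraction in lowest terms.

Total number of selections: C(12,6) = 924.
Selections with exactly 4 left-handers: choose 4 of the 6 left-handers and 2 of the 6 right-handers, C(6,4)·C(6,2) = 15·15 = 225.
Probability = 225/924 = 75/308.

75/308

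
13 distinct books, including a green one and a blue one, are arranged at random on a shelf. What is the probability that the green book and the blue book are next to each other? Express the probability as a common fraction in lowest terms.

There are 13! = 6227020800 arrangements.
Treat the green book and the blue book as a block: 12! arrangements of the blocks × 2 orders within the block = 2·479001600 = 958003200.
Probability = 958003200/6227020800 = 2/13.

2/13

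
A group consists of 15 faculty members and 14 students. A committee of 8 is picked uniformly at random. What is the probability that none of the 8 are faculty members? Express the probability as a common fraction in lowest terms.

7/10005

There are C(29,8) = 4292145 possible selections.
Selections with no faculty members (all students): C(14,8) = 3003.
Probability = 3003/4292145 = 7/10005.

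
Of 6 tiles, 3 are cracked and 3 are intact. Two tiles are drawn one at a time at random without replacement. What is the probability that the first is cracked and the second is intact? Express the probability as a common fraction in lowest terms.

Multiply the conditional probabilities at each draw: 3/6 · 3/5 = 9/30 = 3/10.

3/10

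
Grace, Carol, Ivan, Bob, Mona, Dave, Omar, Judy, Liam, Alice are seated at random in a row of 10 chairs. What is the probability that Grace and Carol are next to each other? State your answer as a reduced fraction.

There are 10! = 3628800 arrangements.
Treat Grace and Carol as a block: 9! arrangements of the blocks × 2 orders within the block = 2·362880 = 725760.
Probability = 725760/3628800 = 1/5.

1/5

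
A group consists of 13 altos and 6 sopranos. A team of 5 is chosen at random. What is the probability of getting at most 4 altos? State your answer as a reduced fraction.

1149/1292

Total selections: C(19,5) = 11628.
The complement is exactly 5 altos: C(13,5)·C(6,0) = 1287.
Probability = 1 − 1287/11628 = 10341/11628 = 1149/1292.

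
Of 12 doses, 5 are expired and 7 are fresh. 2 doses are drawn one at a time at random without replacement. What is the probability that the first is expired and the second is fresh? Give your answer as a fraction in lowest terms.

Multiply the conditional probabilities at each draw: 5/12 · 7/11 = 35/132.

35/132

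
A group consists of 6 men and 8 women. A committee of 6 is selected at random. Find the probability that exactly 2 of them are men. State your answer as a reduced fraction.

Total number of selections: C(14,6) = 3003.
Selections with exactly 2 men: choose 2 of the 6 men and 4 of the 8 women, C(6,2)·C(8,4) = 15·70 = 1050.
Probability = 1050/3003 = 50/143.

50/143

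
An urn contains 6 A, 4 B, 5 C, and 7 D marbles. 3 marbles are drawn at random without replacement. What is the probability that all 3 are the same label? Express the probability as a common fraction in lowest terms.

69/1540

There are C(22,3) = 1540 ways to draw 3 marbles.
All same label: C(6,3) + C(4,3) + C(5,3) + C(7,3) = 20 + 4 + 10 + 35 = 69.
Probability = 69/1540.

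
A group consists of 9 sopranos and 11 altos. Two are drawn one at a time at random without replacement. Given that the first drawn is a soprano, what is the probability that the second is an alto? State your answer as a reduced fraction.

11/19

After removing one soprano, 19 remain: 8 sopranos and 11 altos.
So the probability the next is an alto is 11/19.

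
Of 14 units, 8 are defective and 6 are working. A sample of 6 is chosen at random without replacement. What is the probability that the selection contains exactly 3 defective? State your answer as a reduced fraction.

160/429

There are C(14,6) = 3003 ways to choose 6 from 14.
Selections with exactly 3 defective: choose 3 of the 8 defective and 3 of the 6 working, C(8,3)·C(6,3) = 56·20 = 1120.
Probability = 1120/3003 = 160/429.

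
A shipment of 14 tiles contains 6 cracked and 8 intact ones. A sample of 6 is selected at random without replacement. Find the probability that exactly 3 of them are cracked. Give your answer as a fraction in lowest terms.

160/429

There are C(14,6) = 3003 ways to choose 6 from 14.
Selections with exactly 3 cracked: choose 3 of the 6 cracked and 3 of the 8 intact, C(6,3)·C(8,3) = 20·56 = 1120.
Probability = 1120/3003 = 160/429.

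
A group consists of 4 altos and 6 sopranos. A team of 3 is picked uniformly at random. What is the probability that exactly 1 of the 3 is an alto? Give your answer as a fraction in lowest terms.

1/2

The sample space is all 3-subsets of the 10: C(10,3) = 120.
Selections with exactly 1 alto: choose 1 of the 4 altos and 2 of the 6 sopranos, C(4,1)·C(6,2) = 4·15 = 60.
Probability = 60/120 = 1/2.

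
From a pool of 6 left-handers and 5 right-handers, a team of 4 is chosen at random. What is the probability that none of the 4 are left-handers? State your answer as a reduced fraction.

1/66

There are C(11,4) = 330 possible selections.
Selections with no left-handers (all right-handers): C(5,4) = 5.
Probability = 5/330 = 1/66.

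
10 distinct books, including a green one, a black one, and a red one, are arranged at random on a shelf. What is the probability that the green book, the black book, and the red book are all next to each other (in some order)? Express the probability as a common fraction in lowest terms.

There are 10! = 3628800 arrangements.
Treat the three as one block: 8! placements × 3! orders within the block = 40320·6 = 241920.
Probability = 241920/3628800 = 1/15.

1/15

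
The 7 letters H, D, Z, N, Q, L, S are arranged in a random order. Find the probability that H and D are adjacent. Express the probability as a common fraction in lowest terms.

There are 7! = 5040 arrangements.
Treat H and D as a block: 6! arrangements of the blocks × 2 orders within the block = 2·720 = 1440.
Probability = 1440/5040 = 2/7.

2/7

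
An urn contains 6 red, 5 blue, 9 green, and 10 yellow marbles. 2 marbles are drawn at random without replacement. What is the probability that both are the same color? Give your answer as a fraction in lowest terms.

106/435

There are C(30,2) = 435 ways to draw 2 marbles.
All same color: C(6,2) + C(5,2) + C(9,2) + C(10,2) = 15 + 10 + 36 + 45 = 106.
Probability = 106/435.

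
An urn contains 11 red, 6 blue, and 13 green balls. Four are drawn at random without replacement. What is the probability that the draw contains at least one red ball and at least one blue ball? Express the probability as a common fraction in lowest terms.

13618/27405

There are C(30,4) = 27405 possible draws.
By inclusion-exclusion on the complements, draws missing all red or all blue: C(19,4) + C(24,4) − C(13,4) = 3876 + 10626 − 715 = 13787.
So draws with at least one of each: 27405 − 13787 = 13618, probability 13618/27405.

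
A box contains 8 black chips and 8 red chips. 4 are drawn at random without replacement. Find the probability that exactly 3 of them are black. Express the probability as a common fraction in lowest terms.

There are C(16,4) = 1820 ways to choose 4 from 16.
Selections with exactly 3 black: choose 3 of the 8 black and 1 of the 8 red, C(8,3)·C(8,1) = 56·8 = 448.
Probability = 448/1820 = 16/65.

16/65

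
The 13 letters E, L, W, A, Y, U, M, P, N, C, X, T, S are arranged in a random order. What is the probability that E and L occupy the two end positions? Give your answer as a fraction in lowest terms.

1/78

There are 13! = 6227020800 arrangements.
Place E and L at the ends in 2 ways, arrange the remaining 11 in 11! = 39916800 ways: 2·39916800 = 79833600.
Probability = 79833600/6227020800 = 1/78.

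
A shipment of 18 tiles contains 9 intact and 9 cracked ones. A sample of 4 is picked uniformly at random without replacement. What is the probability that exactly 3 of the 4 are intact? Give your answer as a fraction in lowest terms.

Total number of selections: C(18,4) = 3060.
Selections with exactly 3 intact: choose 3 of the 9 intact and 1 of the 9 cracked, C(9,3)·C(9,1) = 84·9 = 756.
Probability = 756/3060 = 21/85.

21/85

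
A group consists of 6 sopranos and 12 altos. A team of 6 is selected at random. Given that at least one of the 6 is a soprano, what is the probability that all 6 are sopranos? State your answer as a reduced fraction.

Work in counts. Selections with at least one soprano: C(18,6) − C(12,6) = 18564 − 924 = 17640.
Of those, selections where all 6 are sopranos: C(6,6) = 1.
Conditional probability = 1/17640.

1/17640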